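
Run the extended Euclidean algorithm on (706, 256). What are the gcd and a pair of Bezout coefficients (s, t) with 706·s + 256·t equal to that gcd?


Euclidean algorithm on (706, 256) — divide until remainder is 0:
  706 = 2 · 256 + 194
  256 = 1 · 194 + 62
  194 = 3 · 62 + 8
  62 = 7 · 8 + 6
  8 = 1 · 6 + 2
  6 = 3 · 2 + 0
gcd(706, 256) = 2.
Track Bezout coefficients alongside the remainders: start with r₀ = 706 = a·1 + b·0 (s = 1, t = 0) and r₁ = 256 = a·0 + b·1 (s = 0, t = 1); each new remainder r_{k+1} = r_{k-1} − q_k·r_k inherits s_{k+1} = s_{k-1} − q_k·s_k, t_{k+1} = t_{k-1} − q_k·t_k, so r_k = a·s_k + b·t_k at every step:
  q = 2: r = 194, s = 1 − 2·0 = 1, t = 0 − 2·1 = -2  (check: 706·1 + 256·(-2) = 194)
  q = 1: r = 62, s = 0 − 1·1 = -1, t = 1 − 1·(-2) = 3  (check: 706·(-1) + 256·3 = 62)
  q = 3: r = 8, s = 1 − 3·(-1) = 4, t = -2 − 3·3 = -11  (check: 706·4 + 256·(-11) = 8)
  q = 7: r = 6, s = -1 − 7·4 = -29, t = 3 − 7·(-11) = 80  (check: 706·(-29) + 256·80 = 6)
  q = 1: r = 2, s = 4 − 1·(-29) = 33, t = -11 − 1·80 = -91  (check: 706·33 + 256·(-91) = 2)
The row with r = 2 (the gcd) gives the Bezout coefficients s = 33, t = -91.
Result: 706 · (33) + 256 · (-91) = 2.

gcd(706, 256) = 2; s = 33, t = -91 (check: 706·33 + 256·(-91) = 2).


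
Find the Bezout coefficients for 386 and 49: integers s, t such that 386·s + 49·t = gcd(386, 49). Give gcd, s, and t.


Euclidean algorithm on (386, 49) — divide until remainder is 0:
  386 = 7 · 49 + 43
  49 = 1 · 43 + 6
  43 = 7 · 6 + 1
  6 = 6 · 1 + 0
gcd(386, 49) = 1.
Track Bezout coefficients alongside the remainders: start with r₀ = 386 = a·1 + b·0 (s = 1, t = 0) and r₁ = 49 = a·0 + b·1 (s = 0, t = 1); each new remainder r_{k+1} = r_{k-1} − q_k·r_k inherits s_{k+1} = s_{k-1} − q_k·s_k, t_{k+1} = t_{k-1} − q_k·t_k, so r_k = a·s_k + b·t_k at every step:
  q = 7: r = 43, s = 1 − 7·0 = 1, t = 0 − 7·1 = -7  (check: 386·1 + 49·(-7) = 43)
  q = 1: r = 6, s = 0 − 1·1 = -1, t = 1 − 1·(-7) = 8  (check: 386·(-1) + 49·8 = 6)
  q = 7: r = 1, s = 1 − 7·(-1) = 8, t = -7 − 7·8 = -63  (check: 386·8 + 49·(-63) = 1)
The row with r = 1 (the gcd) gives the Bezout coefficients s = 8, t = -63.
Result: 386 · (8) + 49 · (-63) = 1.

gcd(386, 49) = 1; s = 8, t = -63 (check: 386·8 + 49·(-63) = 1).


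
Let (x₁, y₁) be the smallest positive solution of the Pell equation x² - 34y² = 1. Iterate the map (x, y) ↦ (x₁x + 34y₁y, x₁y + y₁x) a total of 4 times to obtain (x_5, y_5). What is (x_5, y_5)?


Step 1: Find the fundamental solution (x₁, y₁) of x² - 34y² = 1.
  Expand √34 as a continued fraction. a₀ = ⌊√34⌋ = 5; iterate m_{k+1} = d_k·a_k − m_k, d_{k+1} = (34 − m_{k+1}²)/d_k, a_{k+1} = ⌊(a₀ + m_{k+1})/d_{k+1}⌋ (starting m₀ = 0, d₀ = 1), with convergents p_k = a_k·p_{k-1} + p_{k-2}, q_k = a_k·q_{k-1} + q_{k-2} (p₋₁ = 1, q₋₁ = 0):
  k = 0: a₀ = 5; p₀/q₀ = 5/1; p₀² − 34·q₀² = 25 − 34 = -9.
  k = 1: m = 5, d = 9, a = ⌊(5 + 5)/9⌋ = 1; p/q = (1·5 + 1)/(1·1 + 0) = 6/1; p² − 34·q² = 36 − 34 = 2.
  k = 2: m = 4, d = 2, a = ⌊(5 + 4)/2⌋ = 4; p/q = (4·6 + 5)/(4·1 + 1) = 29/5; p² − 34·q² = 841 − 850 = -9.
  k = 3: m = 4, d = 9, a = ⌊(5 + 4)/9⌋ = 1; p/q = (1·29 + 6)/(1·5 + 1) = 35/6; p² − 34·q² = 1225 − 1224 = 1.
  The first convergent with p² − 34·q² = 1 gives the fundamental solution (x₁, y₁) = (35, 6).
Step 2: Apply the recurrence (x_{n+1}, y_{n+1}) = (x₁x_n + 34y₁y_n, x₁y_n + y₁x_n) repeatedly.
  From (x_1, y_1) = (35, 6): x_2 = 35·35 + 34·6·6 = 2449; y_2 = 35·6 + 6·35 = 420.
  From (x_2, y_2) = (2449, 420): x_3 = 35·2449 + 34·6·420 = 171395; y_3 = 35·420 + 6·2449 = 29394.
  From (x_3, y_3) = (171395, 29394): x_4 = 35·171395 + 34·6·29394 = 11995201; y_4 = 35·29394 + 6·171395 = 2057160.
  From (x_4, y_4) = (11995201, 2057160): x_5 = 35·11995201 + 34·6·2057160 = 839492675; y_5 = 35·2057160 + 6·11995201 = 143971806.
Step 3: Verify x_5² - 34·y_5² = 704747951378655625 - 704747951378655624 = 1 (should be 1). ✓

(x_1, y_1) = (35, 6); (x_5, y_5) = (839492675, 143971806).


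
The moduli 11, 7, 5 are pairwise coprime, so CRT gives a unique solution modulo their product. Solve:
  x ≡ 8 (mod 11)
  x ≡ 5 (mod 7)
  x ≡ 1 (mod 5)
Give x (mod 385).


Moduli 11, 7, 5 are pairwise coprime; by CRT there is a unique solution modulo M = 11 · 7 · 5 = 385.
Solve pairwise, accumulating the modulus:
  Start with x ≡ 8 (mod 11).
  Combine with x ≡ 5 (mod 7): since gcd(11, 7) = 1, we get a unique residue mod 77.
    Write x = 8 + 11·t and substitute into x ≡ 5 (mod 7): 11·t ≡ 5 − 8 = -3 (mod 7).
    Reduce coefficients mod 7: 4·t ≡ 4 (mod 7).
    The inverse of 4 mod 7 is 2 (since 4·2 = 8 = 1·7 + 1), so t ≡ 2·4 = 8 ≡ 1 (mod 7).
    Then x = 8 + 11·1 = 19, valid modulo lcm(11, 7) = 77: x ≡ 19 (mod 77).
  Combine with x ≡ 1 (mod 5): since gcd(77, 5) = 1, we get a unique residue mod 385.
    Write x = 19 + 77·t and substitute into x ≡ 1 (mod 5): 77·t ≡ 1 − 19 = -18 (mod 5).
    Reduce coefficients mod 5: 2·t ≡ 2 (mod 5).
    The inverse of 2 mod 5 is 3 (since 2·3 = 6 = 1·5 + 1), so t ≡ 3·2 = 6 ≡ 1 (mod 5).
    Then x = 19 + 77·1 = 96, valid modulo lcm(77, 5) = 385: x ≡ 96 (mod 385).
Verify: 96 mod 11 = 8 ✓, 96 mod 7 = 5 ✓, 96 mod 5 = 1 ✓.

x ≡ 96 (mod 385).


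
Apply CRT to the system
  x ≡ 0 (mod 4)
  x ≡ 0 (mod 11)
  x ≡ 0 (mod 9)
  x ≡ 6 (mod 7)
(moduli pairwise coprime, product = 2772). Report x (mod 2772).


Product of moduli M = 4 · 11 · 9 · 7 = 2772.
Merge one congruence at a time:
  Start: x ≡ 0 (mod 4).
  Combine with x ≡ 0 (mod 11); new modulus lcm = 44.
    Write x = 0 + 4·t and substitute into x ≡ 0 (mod 11): 4·t ≡ 0 − 0 = 0 (mod 11).
    The inverse of 4 mod 11 is 3 (since 4·3 = 12 = 1·11 + 1), so t ≡ 3·0 = 0 ≡ 0 (mod 11).
    Then x = 0 + 4·0 = 0, valid modulo lcm(4, 11) = 44: x ≡ 0 (mod 44).
  Combine with x ≡ 0 (mod 9); new modulus lcm = 396.
    Write x = 0 + 44·t and substitute into x ≡ 0 (mod 9): 44·t ≡ 0 − 0 = 0 (mod 9).
    Reduce coefficients mod 9: 8·t ≡ 0 (mod 9).
    The inverse of 8 mod 9 is 8 (since 8·8 = 64 = 7·9 + 1), so t ≡ 8·0 = 0 ≡ 0 (mod 9).
    Then x = 0 + 44·0 = 0, valid modulo lcm(44, 9) = 396: x ≡ 0 (mod 396).
  Combine with x ≡ 6 (mod 7); new modulus lcm = 2772.
    Write x = 0 + 396·t and substitute into x ≡ 6 (mod 7): 396·t ≡ 6 − 0 = 6 (mod 7).
    Reduce coefficients mod 7: 4·t ≡ 6 (mod 7).
    The inverse of 4 mod 7 is 2 (since 4·2 = 8 = 1·7 + 1), so t ≡ 2·6 = 12 ≡ 5 (mod 7).
    Then x = 0 + 396·5 = 1980, valid modulo lcm(396, 7) = 2772: x ≡ 1980 (mod 2772).
Verify against each original: 1980 mod 4 = 0, 1980 mod 11 = 0, 1980 mod 9 = 0, 1980 mod 7 = 6.

x ≡ 1980 (mod 2772).


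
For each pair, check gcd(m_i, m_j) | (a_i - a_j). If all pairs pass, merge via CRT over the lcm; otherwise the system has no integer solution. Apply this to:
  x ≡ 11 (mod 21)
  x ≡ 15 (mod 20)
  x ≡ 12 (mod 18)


Moduli 21, 20, 18 are not pairwise coprime, so CRT works modulo lcm(m_i) when all pairwise compatibility conditions hold.
Pairwise compatibility: gcd(m_i, m_j) must divide a_i - a_j for every pair.
Merge one congruence at a time:
  Start: x ≡ 11 (mod 21).
  Combine with x ≡ 15 (mod 20): gcd(21, 20) = 1; 15 - 11 = 4, which IS divisible by 1, so compatible.
    Write x = 11 + 21·t and substitute into x ≡ 15 (mod 20): 21·t ≡ 15 − 11 = 4 (mod 20).
    Reduce coefficients mod 20: 1·t ≡ 4 (mod 20).
    So t ≡ 4 (mod 20).
    Then x = 11 + 21·4 = 95, valid modulo lcm(21, 20) = 420: x ≡ 95 (mod 420).
  Combine with x ≡ 12 (mod 18): gcd(420, 18) = 6, and 12 - 95 = -83 is NOT divisible by 6.
    ⇒ system is inconsistent (no integer solution).

No solution (the system is inconsistent).


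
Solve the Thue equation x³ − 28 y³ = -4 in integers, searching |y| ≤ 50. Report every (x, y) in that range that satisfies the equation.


The equation is x³ - 28y³ = -4. For fixed y, x³ = 28·y³ − 4, so a solution requires the RHS to be a perfect cube.
Strategy: iterate y from -50 to 50, compute RHS = 28·y³ − 4, and check whether it is a (positive or negative) perfect cube.
Check small values of y:
  y = 0: RHS = -4 is not a perfect cube.
  y = 1: RHS = 24 is not a perfect cube.
  y = -1: RHS = -32 is not a perfect cube.
  y = 2: RHS = 220 is not a perfect cube.
  y = -2: RHS = -228 is not a perfect cube.
  y = 3: RHS = 752 is not a perfect cube.
  y = -3: RHS = -760 is not a perfect cube.
Continuing the search up to |y| = 50 finds no solutions either.
No (x, y) in the scanned range satisfies the equation.

No integer solutions with |y| ≤ 50.


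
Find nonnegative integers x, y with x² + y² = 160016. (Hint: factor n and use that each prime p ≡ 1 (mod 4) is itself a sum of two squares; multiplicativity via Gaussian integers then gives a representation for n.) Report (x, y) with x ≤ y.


Step 1: Factor n = 160016 = 2^4 · 73 · 137.
Step 2: Check the mod-4 condition on each prime factor: 2 = 2 (special); 73 ≡ 1 (mod 4), exponent 1; 137 ≡ 1 (mod 4), exponent 1.
All primes ≡ 3 (mod 4) appear to even exponent (or don't appear), so by the two-squares theorem n IS expressible as a sum of two squares.
Step 3: Build a representation. Group n = k² · m with k = 4 and m = 73 · 137 = 10001 (a product of primes ≡ 1 (mod 4)); a representation of m scales to one of n via (k·x)² + (k·y)² = k²(x² + y²). Each prime p ≡ 1 (mod 4) is itself a sum of two squares; find a² by testing p − a² for a perfect square:
  73: 73 − 1² = 72, 73 − 2² = 69, 73 − 3² = 64 = 8² ⇒ 73 = 3² + 8².
  137: 137 − 1² = 136, 137 − 2² = 133, 137 − 3² = 128, 137 − 4² = 121 = 11² ⇒ 137 = 4² + 11².
  Combine using the Brahmagupta–Fibonacci identity (a² + b²)(c² + d²) = (ac − bd)² + (ad + bc)² = (ac + bd)² + (ad − bc)²:
  73 · 137 = 10001: from (3² + 8²)(4² + 11²), take (3·4 − 8·11, 3·11 + 8·4) = (12 − 88, 33 + 32) = (-76, 65); dropping signs (only squares matter) gives (76, 65); check 76² + 65² = 5776 + 4225 = 10001 ✓.
  Scale by k = 4: (4·76, 4·65) = (304, 260).
Step 4: Order so x ≤ y and verify: 260² + 304² = 67600 + 92416 = 160016 = n. ✓

n = 160016 = 260² + 304² (one valid representation with x ≤ y).


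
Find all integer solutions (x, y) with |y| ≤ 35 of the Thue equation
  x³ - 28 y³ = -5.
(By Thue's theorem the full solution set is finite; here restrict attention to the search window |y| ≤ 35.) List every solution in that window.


The equation is x³ - 28y³ = -5. For fixed y, x³ = 28·y³ − 5, so a solution requires the RHS to be a perfect cube.
Strategy: iterate y from -35 to 35, compute RHS = 28·y³ − 5, and check whether it is a (positive or negative) perfect cube.
Check small values of y:
  y = 0: RHS = -5 is not a perfect cube.
  y = 1: RHS = 23 is not a perfect cube.
  y = -1: RHS = -33 is not a perfect cube.
  y = 2: RHS = 219 is not a perfect cube.
  y = -2: RHS = -229 is not a perfect cube.
  y = 3: RHS = 751 is not a perfect cube.
  y = -3: RHS = -761 is not a perfect cube.
Continuing the search up to |y| = 35 finds no solutions either.
No (x, y) in the scanned range satisfies the equation.

No integer solutions with |y| ≤ 35.


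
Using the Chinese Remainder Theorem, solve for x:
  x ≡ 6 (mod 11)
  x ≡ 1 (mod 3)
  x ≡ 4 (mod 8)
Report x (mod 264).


Moduli 11, 3, 8 are pairwise coprime; by CRT there is a unique solution modulo M = 11 · 3 · 8 = 264.
Solve pairwise, accumulating the modulus:
  Start with x ≡ 6 (mod 11).
  Combine with x ≡ 1 (mod 3): since gcd(11, 3) = 1, we get a unique residue mod 33.
    Write x = 6 + 11·t and substitute into x ≡ 1 (mod 3): 11·t ≡ 1 − 6 = -5 (mod 3).
    Reduce coefficients mod 3: 2·t ≡ 1 (mod 3).
    The inverse of 2 mod 3 is 2 (since 2·2 = 4 = 1·3 + 1), so t ≡ 2·1 = 2 ≡ 2 (mod 3).
    Then x = 6 + 11·2 = 28, valid modulo lcm(11, 3) = 33: x ≡ 28 (mod 33).
  Combine with x ≡ 4 (mod 8): since gcd(33, 8) = 1, we get a unique residue mod 264.
    Write x = 28 + 33·t and substitute into x ≡ 4 (mod 8): 33·t ≡ 4 − 28 = -24 (mod 8).
    Reduce coefficients mod 8: 1·t ≡ 0 (mod 8).
    So t ≡ 0 (mod 8).
    Then x = 28 + 33·0 = 28, valid modulo lcm(33, 8) = 264: x ≡ 28 (mod 264).
Verify: 28 mod 11 = 6 ✓, 28 mod 3 = 1 ✓, 28 mod 8 = 4 ✓.

x ≡ 28 (mod 264).


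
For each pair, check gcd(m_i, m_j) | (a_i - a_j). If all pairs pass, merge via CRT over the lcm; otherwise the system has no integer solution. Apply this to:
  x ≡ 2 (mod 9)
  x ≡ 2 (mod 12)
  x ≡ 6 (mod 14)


Moduli 9, 12, 14 are not pairwise coprime, so CRT works modulo lcm(m_i) when all pairwise compatibility conditions hold.
Pairwise compatibility: gcd(m_i, m_j) must divide a_i - a_j for every pair.
Merge one congruence at a time:
  Start: x ≡ 2 (mod 9).
  Combine with x ≡ 2 (mod 12): gcd(9, 12) = 3; 2 - 2 = 0, which IS divisible by 3, so compatible.
    Write x = 2 + 9·t and substitute into x ≡ 2 (mod 12): 9·t ≡ 2 − 2 = 0 (mod 12).
    Divide the congruence (and modulus) by g = 3: 3·t ≡ 0 (mod 4).
    The inverse of 3 mod 4 is 3 (since 3·3 = 9 = 2·4 + 1), so t ≡ 3·0 = 0 ≡ 0 (mod 4).
    Then x = 2 + 9·0 = 2, valid modulo lcm(9, 12) = 36: x ≡ 2 (mod 36).
  Combine with x ≡ 6 (mod 14): gcd(36, 14) = 2; 6 - 2 = 4, which IS divisible by 2, so compatible.
    Write x = 2 + 36·t and substitute into x ≡ 6 (mod 14): 36·t ≡ 6 − 2 = 4 (mod 14).
    Divide the congruence (and modulus) by g = 2: 18·t ≡ 2 (mod 7).
    Reduce coefficients mod 7: 4·t ≡ 2 (mod 7).
    The inverse of 4 mod 7 is 2 (since 4·2 = 8 = 1·7 + 1), so t ≡ 2·2 = 4 ≡ 4 (mod 7).
    Then x = 2 + 36·4 = 146, valid modulo lcm(36, 14) = 252: x ≡ 146 (mod 252).
Verify: 146 mod 9 = 2, 146 mod 12 = 2, 146 mod 14 = 6.

x ≡ 146 (mod 252).


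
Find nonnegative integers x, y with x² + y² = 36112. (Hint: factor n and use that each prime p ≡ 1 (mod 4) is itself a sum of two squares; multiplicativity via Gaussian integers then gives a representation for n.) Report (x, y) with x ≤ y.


Step 1: Factor n = 36112 = 2^4 · 37 · 61.
Step 2: Check the mod-4 condition on each prime factor: 2 = 2 (special); 37 ≡ 1 (mod 4), exponent 1; 61 ≡ 1 (mod 4), exponent 1.
All primes ≡ 3 (mod 4) appear to even exponent (or don't appear), so by the two-squares theorem n IS expressible as a sum of two squares.
Step 3: Build a representation. Group n = k² · m with k = 4 and m = 37 · 61 = 2257 (a product of primes ≡ 1 (mod 4)); a representation of m scales to one of n via (k·x)² + (k·y)² = k²(x² + y²). Each prime p ≡ 1 (mod 4) is itself a sum of two squares; find a² by testing p − a² for a perfect square:
  37: 37 − 1² = 36 = 6² ⇒ 37 = 1² + 6².
  61: 61 − 1² = 60, 61 − 2² = 57, 61 − 3² = 52, 61 − 4² = 45, 61 − 5² = 36 = 6² ⇒ 61 = 5² + 6².
  Combine using the Brahmagupta–Fibonacci identity (a² + b²)(c² + d²) = (ac − bd)² + (ad + bc)² = (ac + bd)² + (ad − bc)²:
  37 · 61 = 2257: from (1² + 6²)(5² + 6²), take (1·5 − 6·6, 1·6 + 6·5) = (5 − 36, 6 + 30) = (-31, 36); dropping signs (only squares matter) gives (31, 36); check 31² + 36² = 961 + 1296 = 2257 ✓.
  Scale by k = 4: (4·31, 4·36) = (124, 144).
Step 4: Order so x ≤ y and verify: 124² + 144² = 15376 + 20736 = 36112 = n. ✓

n = 36112 = 124² + 144² (one valid representation with x ≤ y).


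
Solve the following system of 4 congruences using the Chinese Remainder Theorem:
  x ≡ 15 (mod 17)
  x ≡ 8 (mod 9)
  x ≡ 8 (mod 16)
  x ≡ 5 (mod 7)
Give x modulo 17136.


Product of moduli M = 17 · 9 · 16 · 7 = 17136.
Merge one congruence at a time:
  Start: x ≡ 15 (mod 17).
  Combine with x ≡ 8 (mod 9); new modulus lcm = 153.
    Write x = 15 + 17·t and substitute into x ≡ 8 (mod 9): 17·t ≡ 8 − 15 = -7 (mod 9).
    Reduce coefficients mod 9: 8·t ≡ 2 (mod 9).
    The inverse of 8 mod 9 is 8 (since 8·8 = 64 = 7·9 + 1), so t ≡ 8·2 = 16 ≡ 7 (mod 9).
    Then x = 15 + 17·7 = 134, valid modulo lcm(17, 9) = 153: x ≡ 134 (mod 153).
  Combine with x ≡ 8 (mod 16); new modulus lcm = 2448.
    Write x = 134 + 153·t and substitute into x ≡ 8 (mod 16): 153·t ≡ 8 − 134 = -126 (mod 16).
    Reduce coefficients mod 16: 9·t ≡ 2 (mod 16).
    The inverse of 9 mod 16 is 9 (since 9·9 = 81 = 5·16 + 1), so t ≡ 9·2 = 18 ≡ 2 (mod 16).
    Then x = 134 + 153·2 = 440, valid modulo lcm(153, 16) = 2448: x ≡ 440 (mod 2448).
  Combine with x ≡ 5 (mod 7); new modulus lcm = 17136.
    Write x = 440 + 2448·t and substitute into x ≡ 5 (mod 7): 2448·t ≡ 5 − 440 = -435 (mod 7).
    Reduce coefficients mod 7: 5·t ≡ 6 (mod 7).
    The inverse of 5 mod 7 is 3 (since 5·3 = 15 = 2·7 + 1), so t ≡ 3·6 = 18 ≡ 4 (mod 7).
    Then x = 440 + 2448·4 = 10232, valid modulo lcm(2448, 7) = 17136: x ≡ 10232 (mod 17136).
Verify against each original: 10232 mod 17 = 15, 10232 mod 9 = 8, 10232 mod 16 = 8, 10232 mod 7 = 5.

x ≡ 10232 (mod 17136).


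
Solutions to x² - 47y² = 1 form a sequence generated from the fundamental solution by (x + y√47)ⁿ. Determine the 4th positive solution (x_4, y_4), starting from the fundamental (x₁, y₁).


Step 1: Find the fundamental solution (x₁, y₁) of x² - 47y² = 1.
  Expand √47 as a continued fraction. a₀ = ⌊√47⌋ = 6; iterate m_{k+1} = d_k·a_k − m_k, d_{k+1} = (47 − m_{k+1}²)/d_k, a_{k+1} = ⌊(a₀ + m_{k+1})/d_{k+1}⌋ (starting m₀ = 0, d₀ = 1), with convergents p_k = a_k·p_{k-1} + p_{k-2}, q_k = a_k·q_{k-1} + q_{k-2} (p₋₁ = 1, q₋₁ = 0):
  k = 0: a₀ = 6; p₀/q₀ = 6/1; p₀² − 47·q₀² = 36 − 47 = -11.
  k = 1: m = 6, d = 11, a = ⌊(6 + 6)/11⌋ = 1; p/q = (1·6 + 1)/(1·1 + 0) = 7/1; p² − 47·q² = 49 − 47 = 2.
  k = 2: m = 5, d = 2, a = ⌊(6 + 5)/2⌋ = 5; p/q = (5·7 + 6)/(5·1 + 1) = 41/6; p² − 47·q² = 1681 − 1692 = -11.
  k = 3: m = 5, d = 11, a = ⌊(6 + 5)/11⌋ = 1; p/q = (1·41 + 7)/(1·6 + 1) = 48/7; p² − 47·q² = 2304 − 2303 = 1.
  The first convergent with p² − 47·q² = 1 gives the fundamental solution (x₁, y₁) = (48, 7).
Step 2: Apply the recurrence (x_{n+1}, y_{n+1}) = (x₁x_n + 47y₁y_n, x₁y_n + y₁x_n) repeatedly.
  From (x_1, y_1) = (48, 7): x_2 = 48·48 + 47·7·7 = 4607; y_2 = 48·7 + 7·48 = 672.
  From (x_2, y_2) = (4607, 672): x_3 = 48·4607 + 47·7·672 = 442224; y_3 = 48·672 + 7·4607 = 64505.
  From (x_3, y_3) = (442224, 64505): x_4 = 48·442224 + 47·7·64505 = 42448897; y_4 = 48·64505 + 7·442224 = 6191808.
Step 3: Verify x_4² - 47·y_4² = 1801908856516609 - 1801908856516608 = 1 (should be 1). ✓

(x_1, y_1) = (48, 7); (x_4, y_4) = (42448897, 6191808).


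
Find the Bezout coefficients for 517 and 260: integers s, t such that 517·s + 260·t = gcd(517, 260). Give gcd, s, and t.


Euclidean algorithm on (517, 260) — divide until remainder is 0:
  517 = 1 · 260 + 257
  260 = 1 · 257 + 3
  257 = 85 · 3 + 2
  3 = 1 · 2 + 1
  2 = 2 · 1 + 0
gcd(517, 260) = 1.
Track Bezout coefficients alongside the remainders: start with r₀ = 517 = a·1 + b·0 (s = 1, t = 0) and r₁ = 260 = a·0 + b·1 (s = 0, t = 1); each new remainder r_{k+1} = r_{k-1} − q_k·r_k inherits s_{k+1} = s_{k-1} − q_k·s_k, t_{k+1} = t_{k-1} − q_k·t_k, so r_k = a·s_k + b·t_k at every step:
  q = 1: r = 257, s = 1 − 1·0 = 1, t = 0 − 1·1 = -1  (check: 517·1 + 260·(-1) = 257)
  q = 1: r = 3, s = 0 − 1·1 = -1, t = 1 − 1·(-1) = 2  (check: 517·(-1) + 260·2 = 3)
  q = 85: r = 2, s = 1 − 85·(-1) = 86, t = -1 − 85·2 = -171  (check: 517·86 + 260·(-171) = 2)
  q = 1: r = 1, s = -1 − 1·86 = -87, t = 2 − 1·(-171) = 173  (check: 517·(-87) + 260·173 = 1)
The row with r = 1 (the gcd) gives the Bezout coefficients s = -87, t = 173.
Result: 517 · (-87) + 260 · (173) = 1.

gcd(517, 260) = 1; s = -87, t = 173 (check: 517·(-87) + 260·173 = 1).


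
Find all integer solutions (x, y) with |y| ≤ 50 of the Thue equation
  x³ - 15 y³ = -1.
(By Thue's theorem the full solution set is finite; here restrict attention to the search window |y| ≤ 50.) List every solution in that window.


The equation is x³ - 15y³ = -1. For fixed y, x³ = 15·y³ − 1, so a solution requires the RHS to be a perfect cube.
Strategy: iterate y from -50 to 50, compute RHS = 15·y³ − 1, and check whether it is a (positive or negative) perfect cube.
Check small values of y:
  y = 0: RHS = -1 = (-1)³ ⇒ x = -1 works.
  y = 1: RHS = 14 is not a perfect cube.
  y = -1: RHS = -16 is not a perfect cube.
  y = 2: RHS = 119 is not a perfect cube.
  y = -2: RHS = -121 is not a perfect cube.
  y = 3: RHS = 404 is not a perfect cube.
  y = -3: RHS = -406 is not a perfect cube.
Continuing the search up to |y| = 50 finds no further solutions beyond those listed.
Collected solutions: (-1, 0).

Solutions (with |y| ≤ 50): (-1, 0).


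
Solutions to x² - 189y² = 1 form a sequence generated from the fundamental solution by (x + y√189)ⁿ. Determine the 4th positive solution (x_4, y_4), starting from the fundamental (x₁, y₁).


Step 1: Find the fundamental solution (x₁, y₁) of x² - 189y² = 1.
  Expand √189 as a continued fraction. a₀ = ⌊√189⌋ = 13; iterate m_{k+1} = d_k·a_k − m_k, d_{k+1} = (189 − m_{k+1}²)/d_k, a_{k+1} = ⌊(a₀ + m_{k+1})/d_{k+1}⌋ (starting m₀ = 0, d₀ = 1), with convergents p_k = a_k·p_{k-1} + p_{k-2}, q_k = a_k·q_{k-1} + q_{k-2} (p₋₁ = 1, q₋₁ = 0):
  k = 0: a₀ = 13; p₀/q₀ = 13/1; p₀² − 189·q₀² = 169 − 189 = -20.
  k = 1: m = 13, d = 20, a = ⌊(13 + 13)/20⌋ = 1; p/q = (1·13 + 1)/(1·1 + 0) = 14/1; p² − 189·q² = 196 − 189 = 7.
  k = 2: m = 7, d = 7, a = ⌊(13 + 7)/7⌋ = 2; p/q = (2·14 + 13)/(2·1 + 1) = 41/3; p² − 189·q² = 1681 − 1701 = -20.
  k = 3: m = 7, d = 20, a = ⌊(13 + 7)/20⌋ = 1; p/q = (1·41 + 14)/(1·3 + 1) = 55/4; p² − 189·q² = 3025 − 3024 = 1.
  The first convergent with p² − 189·q² = 1 gives the fundamental solution (x₁, y₁) = (55, 4).
Step 2: Apply the recurrence (x_{n+1}, y_{n+1}) = (x₁x_n + 189y₁y_n, x₁y_n + y₁x_n) repeatedly.
  From (x_1, y_1) = (55, 4): x_2 = 55·55 + 189·4·4 = 6049; y_2 = 55·4 + 4·55 = 440.
  From (x_2, y_2) = (6049, 440): x_3 = 55·6049 + 189·4·440 = 665335; y_3 = 55·440 + 4·6049 = 48396.
  From (x_3, y_3) = (665335, 48396): x_4 = 55·665335 + 189·4·48396 = 73180801; y_4 = 55·48396 + 4·665335 = 5323120.
Step 3: Verify x_4² - 189·y_4² = 5355429635001601 - 5355429635001600 = 1 (should be 1). ✓

(x_1, y_1) = (55, 4); (x_4, y_4) = (73180801, 5323120).


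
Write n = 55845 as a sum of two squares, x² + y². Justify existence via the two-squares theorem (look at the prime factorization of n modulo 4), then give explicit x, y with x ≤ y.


Step 1: Factor n = 55845 = 3^2 · 5 · 17 · 73.
Step 2: Check the mod-4 condition on each prime factor: 3 ≡ 3 (mod 4), exponent 2 (must be even); 5 ≡ 1 (mod 4), exponent 1; 17 ≡ 1 (mod 4), exponent 1; 73 ≡ 1 (mod 4), exponent 1.
All primes ≡ 3 (mod 4) appear to even exponent (or don't appear), so by the two-squares theorem n IS expressible as a sum of two squares.
Step 3: Build a representation. Group n = k² · m with k = 3 and m = 5 · 17 · 73 = 6205 (a product of primes ≡ 1 (mod 4)); a representation of m scales to one of n via (k·x)² + (k·y)² = k²(x² + y²). Each prime p ≡ 1 (mod 4) is itself a sum of two squares; find a² by testing p − a² for a perfect square:
  5: 5 − 1² = 4 = 2² ⇒ 5 = 1² + 2².
  17: 17 − 1² = 16 = 4² ⇒ 17 = 1² + 4².
  73: 73 − 1² = 72, 73 − 2² = 69, 73 − 3² = 64 = 8² ⇒ 73 = 3² + 8².
  Combine using the Brahmagupta–Fibonacci identity (a² + b²)(c² + d²) = (ac − bd)² + (ad + bc)² = (ac + bd)² + (ad − bc)²:
  5 · 17 = 85: from (1² + 2²)(1² + 4²), take (1·1 − 2·4, 1·4 + 2·1) = (1 − 8, 4 + 2) = (-7, 6); dropping signs (only squares matter) gives (7, 6); check 7² + 6² = 49 + 36 = 85 ✓.
  85 · 73 = 6205: from (7² + 6²)(3² + 8²), take (7·3 − 6·8, 7·8 + 6·3) = (21 − 48, 56 + 18) = (-27, 74); dropping signs (only squares matter) gives (27, 74); check 27² + 74² = 729 + 5476 = 6205 ✓.
  Scale by k = 3: (3·27, 3·74) = (81, 222).
Step 4: Order so x ≤ y and verify: 81² + 222² = 6561 + 49284 = 55845 = n. ✓

n = 55845 = 81² + 222² (one valid representation with x ≤ y).


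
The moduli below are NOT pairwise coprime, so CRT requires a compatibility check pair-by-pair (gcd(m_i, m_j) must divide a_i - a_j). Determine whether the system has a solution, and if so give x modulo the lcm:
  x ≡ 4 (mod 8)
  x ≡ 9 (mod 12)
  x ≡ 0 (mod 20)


Moduli 8, 12, 20 are not pairwise coprime, so CRT works modulo lcm(m_i) when all pairwise compatibility conditions hold.
Pairwise compatibility: gcd(m_i, m_j) must divide a_i - a_j for every pair.
Merge one congruence at a time:
  Start: x ≡ 4 (mod 8).
  Combine with x ≡ 9 (mod 12): gcd(8, 12) = 4, and 9 - 4 = 5 is NOT divisible by 4.
    ⇒ system is inconsistent (no integer solution).

No solution (the system is inconsistent).


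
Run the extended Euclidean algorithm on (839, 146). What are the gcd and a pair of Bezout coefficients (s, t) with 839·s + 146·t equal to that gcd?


Euclidean algorithm on (839, 146) — divide until remainder is 0:
  839 = 5 · 146 + 109
  146 = 1 · 109 + 37
  109 = 2 · 37 + 35
  37 = 1 · 35 + 2
  35 = 17 · 2 + 1
  2 = 2 · 1 + 0
gcd(839, 146) = 1.
Track Bezout coefficients alongside the remainders: start with r₀ = 839 = a·1 + b·0 (s = 1, t = 0) and r₁ = 146 = a·0 + b·1 (s = 0, t = 1); each new remainder r_{k+1} = r_{k-1} − q_k·r_k inherits s_{k+1} = s_{k-1} − q_k·s_k, t_{k+1} = t_{k-1} − q_k·t_k, so r_k = a·s_k + b·t_k at every step:
  q = 5: r = 109, s = 1 − 5·0 = 1, t = 0 − 5·1 = -5  (check: 839·1 + 146·(-5) = 109)
  q = 1: r = 37, s = 0 − 1·1 = -1, t = 1 − 1·(-5) = 6  (check: 839·(-1) + 146·6 = 37)
  q = 2: r = 35, s = 1 − 2·(-1) = 3, t = -5 − 2·6 = -17  (check: 839·3 + 146·(-17) = 35)
  q = 1: r = 2, s = -1 − 1·3 = -4, t = 6 − 1·(-17) = 23  (check: 839·(-4) + 146·23 = 2)
  q = 17: r = 1, s = 3 − 17·(-4) = 71, t = -17 − 17·23 = -408  (check: 839·71 + 146·(-408) = 1)
The row with r = 1 (the gcd) gives the Bezout coefficients s = 71, t = -408.
Result: 839 · (71) + 146 · (-408) = 1.

gcd(839, 146) = 1; s = 71, t = -408 (check: 839·71 + 146·(-408) = 1).


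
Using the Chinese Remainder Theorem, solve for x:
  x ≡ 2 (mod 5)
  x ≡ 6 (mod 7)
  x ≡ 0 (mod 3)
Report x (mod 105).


Moduli 5, 7, 3 are pairwise coprime; by CRT there is a unique solution modulo M = 5 · 7 · 3 = 105.
Solve pairwise, accumulating the modulus:
  Start with x ≡ 2 (mod 5).
  Combine with x ≡ 6 (mod 7): since gcd(5, 7) = 1, we get a unique residue mod 35.
    Write x = 2 + 5·t and substitute into x ≡ 6 (mod 7): 5·t ≡ 6 − 2 = 4 (mod 7).
    The inverse of 5 mod 7 is 3 (since 5·3 = 15 = 2·7 + 1), so t ≡ 3·4 = 12 ≡ 5 (mod 7).
    Then x = 2 + 5·5 = 27, valid modulo lcm(5, 7) = 35: x ≡ 27 (mod 35).
  Combine with x ≡ 0 (mod 3): since gcd(35, 3) = 1, we get a unique residue mod 105.
    Write x = 27 + 35·t and substitute into x ≡ 0 (mod 3): 35·t ≡ 0 − 27 = -27 (mod 3).
    Reduce coefficients mod 3: 2·t ≡ 0 (mod 3).
    The inverse of 2 mod 3 is 2 (since 2·2 = 4 = 1·3 + 1), so t ≡ 2·0 = 0 ≡ 0 (mod 3).
    Then x = 27 + 35·0 = 27, valid modulo lcm(35, 3) = 105: x ≡ 27 (mod 105).
Verify: 27 mod 5 = 2 ✓, 27 mod 7 = 6 ✓, 27 mod 3 = 0 ✓.

x ≡ 27 (mod 105).


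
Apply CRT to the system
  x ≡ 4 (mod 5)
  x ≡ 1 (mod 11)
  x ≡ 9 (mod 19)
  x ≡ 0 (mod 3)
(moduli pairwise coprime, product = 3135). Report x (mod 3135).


Product of moduli M = 5 · 11 · 19 · 3 = 3135.
Merge one congruence at a time:
  Start: x ≡ 4 (mod 5).
  Combine with x ≡ 1 (mod 11); new modulus lcm = 55.
    Write x = 4 + 5·t and substitute into x ≡ 1 (mod 11): 5·t ≡ 1 − 4 = -3 (mod 11).
    Reduce coefficients mod 11: 5·t ≡ 8 (mod 11).
    The inverse of 5 mod 11 is 9 (since 5·9 = 45 = 4·11 + 1), so t ≡ 9·8 = 72 ≡ 6 (mod 11).
    Then x = 4 + 5·6 = 34, valid modulo lcm(5, 11) = 55: x ≡ 34 (mod 55).
  Combine with x ≡ 9 (mod 19); new modulus lcm = 1045.
    Write x = 34 + 55·t and substitute into x ≡ 9 (mod 19): 55·t ≡ 9 − 34 = -25 (mod 19).
    Reduce coefficients mod 19: 17·t ≡ 13 (mod 19).
    The inverse of 17 mod 19 is 9 (since 17·9 = 153 = 8·19 + 1), so t ≡ 9·13 = 117 ≡ 3 (mod 19).
    Then x = 34 + 55·3 = 199, valid modulo lcm(55, 19) = 1045: x ≡ 199 (mod 1045).
  Combine with x ≡ 0 (mod 3); new modulus lcm = 3135.
    Write x = 199 + 1045·t and substitute into x ≡ 0 (mod 3): 1045·t ≡ 0 − 199 = -199 (mod 3).
    Reduce coefficients mod 3: 1·t ≡ 2 (mod 3).
    So t ≡ 2 (mod 3).
    Then x = 199 + 1045·2 = 2289, valid modulo lcm(1045, 3) = 3135: x ≡ 2289 (mod 3135).
Verify against each original: 2289 mod 5 = 4, 2289 mod 11 = 1, 2289 mod 19 = 9, 2289 mod 3 = 0.

x ≡ 2289 (mod 3135).


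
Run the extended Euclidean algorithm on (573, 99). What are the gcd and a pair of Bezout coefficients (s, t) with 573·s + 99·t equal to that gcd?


Euclidean algorithm on (573, 99) — divide until remainder is 0:
  573 = 5 · 99 + 78
  99 = 1 · 78 + 21
  78 = 3 · 21 + 15
  21 = 1 · 15 + 6
  15 = 2 · 6 + 3
  6 = 2 · 3 + 0
gcd(573, 99) = 3.
Track Bezout coefficients alongside the remainders: start with r₀ = 573 = a·1 + b·0 (s = 1, t = 0) and r₁ = 99 = a·0 + b·1 (s = 0, t = 1); each new remainder r_{k+1} = r_{k-1} − q_k·r_k inherits s_{k+1} = s_{k-1} − q_k·s_k, t_{k+1} = t_{k-1} − q_k·t_k, so r_k = a·s_k + b·t_k at every step:
  q = 5: r = 78, s = 1 − 5·0 = 1, t = 0 − 5·1 = -5  (check: 573·1 + 99·(-5) = 78)
  q = 1: r = 21, s = 0 − 1·1 = -1, t = 1 − 1·(-5) = 6  (check: 573·(-1) + 99·6 = 21)
  q = 3: r = 15, s = 1 − 3·(-1) = 4, t = -5 − 3·6 = -23  (check: 573·4 + 99·(-23) = 15)
  q = 1: r = 6, s = -1 − 1·4 = -5, t = 6 − 1·(-23) = 29  (check: 573·(-5) + 99·29 = 6)
  q = 2: r = 3, s = 4 − 2·(-5) = 14, t = -23 − 2·29 = -81  (check: 573·14 + 99·(-81) = 3)
The row with r = 3 (the gcd) gives the Bezout coefficients s = 14, t = -81.
Result: 573 · (14) + 99 · (-81) = 3.

gcd(573, 99) = 3; s = 14, t = -81 (check: 573·14 + 99·(-81) = 3).


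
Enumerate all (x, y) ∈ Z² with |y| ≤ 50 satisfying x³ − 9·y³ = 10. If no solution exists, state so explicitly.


The equation is x³ - 9y³ = 10. For fixed y, x³ = 9·y³ + 10, so a solution requires the RHS to be a perfect cube.
Strategy: iterate y from -50 to 50, compute RHS = 9·y³ + 10, and check whether it is a (positive or negative) perfect cube.
Check small values of y:
  y = 0: RHS = 10 is not a perfect cube.
  y = 1: RHS = 19 is not a perfect cube.
  y = -1: RHS = 1 = (1)³ ⇒ x = 1 works.
  y = 2: RHS = 82 is not a perfect cube.
  y = -2: RHS = -62 is not a perfect cube.
  y = 3: RHS = 253 is not a perfect cube.
  y = -3: RHS = -233 is not a perfect cube.
Continuing the search up to |y| = 50 finds no further solutions beyond those listed.
Collected solutions: (1, -1).

Solutions (with |y| ≤ 50): (1, -1).


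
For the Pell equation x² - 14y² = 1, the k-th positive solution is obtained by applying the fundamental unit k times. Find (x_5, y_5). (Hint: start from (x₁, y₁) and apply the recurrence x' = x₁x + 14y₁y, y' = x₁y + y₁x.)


Step 1: Find the fundamental solution (x₁, y₁) of x² - 14y² = 1.
  Expand √14 as a continued fraction. a₀ = ⌊√14⌋ = 3; iterate m_{k+1} = d_k·a_k − m_k, d_{k+1} = (14 − m_{k+1}²)/d_k, a_{k+1} = ⌊(a₀ + m_{k+1})/d_{k+1}⌋ (starting m₀ = 0, d₀ = 1), with convergents p_k = a_k·p_{k-1} + p_{k-2}, q_k = a_k·q_{k-1} + q_{k-2} (p₋₁ = 1, q₋₁ = 0):
  k = 0: a₀ = 3; p₀/q₀ = 3/1; p₀² − 14·q₀² = 9 − 14 = -5.
  k = 1: m = 3, d = 5, a = ⌊(3 + 3)/5⌋ = 1; p/q = (1·3 + 1)/(1·1 + 0) = 4/1; p² − 14·q² = 16 − 14 = 2.
  k = 2: m = 2, d = 2, a = ⌊(3 + 2)/2⌋ = 2; p/q = (2·4 + 3)/(2·1 + 1) = 11/3; p² − 14·q² = 121 − 126 = -5.
  k = 3: m = 2, d = 5, a = ⌊(3 + 2)/5⌋ = 1; p/q = (1·11 + 4)/(1·3 + 1) = 15/4; p² − 14·q² = 225 − 224 = 1.
  The first convergent with p² − 14·q² = 1 gives the fundamental solution (x₁, y₁) = (15, 4).
Step 2: Apply the recurrence (x_{n+1}, y_{n+1}) = (x₁x_n + 14y₁y_n, x₁y_n + y₁x_n) repeatedly.
  From (x_1, y_1) = (15, 4): x_2 = 15·15 + 14·4·4 = 449; y_2 = 15·4 + 4·15 = 120.
  From (x_2, y_2) = (449, 120): x_3 = 15·449 + 14·4·120 = 13455; y_3 = 15·120 + 4·449 = 3596.
  From (x_3, y_3) = (13455, 3596): x_4 = 15·13455 + 14·4·3596 = 403201; y_4 = 15·3596 + 4·13455 = 107760.
  From (x_4, y_4) = (403201, 107760): x_5 = 15·403201 + 14·4·107760 = 12082575; y_5 = 15·107760 + 4·403201 = 3229204.
Step 3: Verify x_5² - 14·y_5² = 145988618630625 - 145988618630624 = 1 (should be 1). ✓

(x_1, y_1) = (15, 4); (x_5, y_5) = (12082575, 3229204).


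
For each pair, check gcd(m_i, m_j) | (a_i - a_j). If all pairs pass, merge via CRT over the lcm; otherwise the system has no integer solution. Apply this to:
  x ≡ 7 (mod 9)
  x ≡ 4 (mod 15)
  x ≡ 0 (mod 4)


Moduli 9, 15, 4 are not pairwise coprime, so CRT works modulo lcm(m_i) when all pairwise compatibility conditions hold.
Pairwise compatibility: gcd(m_i, m_j) must divide a_i - a_j for every pair.
Merge one congruence at a time:
  Start: x ≡ 7 (mod 9).
  Combine with x ≡ 4 (mod 15): gcd(9, 15) = 3; 4 - 7 = -3, which IS divisible by 3, so compatible.
    Write x = 7 + 9·t and substitute into x ≡ 4 (mod 15): 9·t ≡ 4 − 7 = -3 (mod 15).
    Divide the congruence (and modulus) by g = 3: 3·t ≡ -1 (mod 5).
    Reduce coefficients mod 5: 3·t ≡ 4 (mod 5).
    The inverse of 3 mod 5 is 2 (since 3·2 = 6 = 1·5 + 1), so t ≡ 2·4 = 8 ≡ 3 (mod 5).
    Then x = 7 + 9·3 = 34, valid modulo lcm(9, 15) = 45: x ≡ 34 (mod 45).
  Combine with x ≡ 0 (mod 4): gcd(45, 4) = 1; 0 - 34 = -34, which IS divisible by 1, so compatible.
    Write x = 34 + 45·t and substitute into x ≡ 0 (mod 4): 45·t ≡ 0 − 34 = -34 (mod 4).
    Reduce coefficients mod 4: 1·t ≡ 2 (mod 4).
    So t ≡ 2 (mod 4).
    Then x = 34 + 45·2 = 124, valid modulo lcm(45, 4) = 180: x ≡ 124 (mod 180).
Verify: 124 mod 9 = 7, 124 mod 15 = 4, 124 mod 4 = 0.

x ≡ 124 (mod 180).


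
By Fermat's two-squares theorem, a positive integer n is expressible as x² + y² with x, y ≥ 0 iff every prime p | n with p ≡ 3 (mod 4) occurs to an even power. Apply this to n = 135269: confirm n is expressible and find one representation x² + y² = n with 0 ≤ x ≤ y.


Step 1: Factor n = 135269 = 17 · 73 · 109.
Step 2: Check the mod-4 condition on each prime factor: 17 ≡ 1 (mod 4), exponent 1; 73 ≡ 1 (mod 4), exponent 1; 109 ≡ 1 (mod 4), exponent 1.
All primes ≡ 3 (mod 4) appear to even exponent (or don't appear), so by the two-squares theorem n IS expressible as a sum of two squares.
Step 3: Build a representation. Here n = 17 · 73 · 109 is a product of primes ≡ 1 (mod 4). Each prime p ≡ 1 (mod 4) is itself a sum of two squares; find a² by testing p − a² for a perfect square:
  17: 17 − 1² = 16 = 4² ⇒ 17 = 1² + 4².
  73: 73 − 1² = 72, 73 − 2² = 69, 73 − 3² = 64 = 8² ⇒ 73 = 3² + 8².
  109: 109 − 1² = 108, 109 − 2² = 105, 109 − 3² = 100 = 10² ⇒ 109 = 3² + 10².
  Combine using the Brahmagupta–Fibonacci identity (a² + b²)(c² + d²) = (ac − bd)² + (ad + bc)² = (ac + bd)² + (ad − bc)²:
  17 · 73 = 1241: from (1² + 4²)(3² + 8²), take (1·3 − 4·8, 1·8 + 4·3) = (3 − 32, 8 + 12) = (-29, 20); dropping signs (only squares matter) gives (29, 20); check 29² + 20² = 841 + 400 = 1241 ✓.
  1241 · 109 = 135269: from (29² + 20²)(3² + 10²), take (29·3 − 20·10, 29·10 + 20·3) = (87 − 200, 290 + 60) = (-113, 350); dropping signs (only squares matter) gives (113, 350); check 113² + 350² = 12769 + 122500 = 135269 ✓.
Step 4: Order so x ≤ y and verify: 113² + 350² = 12769 + 122500 = 135269 = n. ✓

n = 135269 = 113² + 350² (one valid representation with x ≤ y).


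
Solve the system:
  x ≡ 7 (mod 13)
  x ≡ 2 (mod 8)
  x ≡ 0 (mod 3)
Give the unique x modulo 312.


Moduli 13, 8, 3 are pairwise coprime; by CRT there is a unique solution modulo M = 13 · 8 · 3 = 312.
Solve pairwise, accumulating the modulus:
  Start with x ≡ 7 (mod 13).
  Combine with x ≡ 2 (mod 8): since gcd(13, 8) = 1, we get a unique residue mod 104.
    Write x = 7 + 13·t and substitute into x ≡ 2 (mod 8): 13·t ≡ 2 − 7 = -5 (mod 8).
    Reduce coefficients mod 8: 5·t ≡ 3 (mod 8).
    The inverse of 5 mod 8 is 5 (since 5·5 = 25 = 3·8 + 1), so t ≡ 5·3 = 15 ≡ 7 (mod 8).
    Then x = 7 + 13·7 = 98, valid modulo lcm(13, 8) = 104: x ≡ 98 (mod 104).
  Combine with x ≡ 0 (mod 3): since gcd(104, 3) = 1, we get a unique residue mod 312.
    Write x = 98 + 104·t and substitute into x ≡ 0 (mod 3): 104·t ≡ 0 − 98 = -98 (mod 3).
    Reduce coefficients mod 3: 2·t ≡ 1 (mod 3).
    The inverse of 2 mod 3 is 2 (since 2·2 = 4 = 1·3 + 1), so t ≡ 2·1 = 2 ≡ 2 (mod 3).
    Then x = 98 + 104·2 = 306, valid modulo lcm(104, 3) = 312: x ≡ 306 (mod 312).
Verify: 306 mod 13 = 7 ✓, 306 mod 8 = 2 ✓, 306 mod 3 = 0 ✓.

x ≡ 306 (mod 312).


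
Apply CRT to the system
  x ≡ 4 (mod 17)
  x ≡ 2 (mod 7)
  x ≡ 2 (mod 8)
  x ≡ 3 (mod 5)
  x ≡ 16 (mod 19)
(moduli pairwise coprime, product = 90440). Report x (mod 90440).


Product of moduli M = 17 · 7 · 8 · 5 · 19 = 90440.
Merge one congruence at a time:
  Start: x ≡ 4 (mod 17).
  Combine with x ≡ 2 (mod 7); new modulus lcm = 119.
    Write x = 4 + 17·t and substitute into x ≡ 2 (mod 7): 17·t ≡ 2 − 4 = -2 (mod 7).
    Reduce coefficients mod 7: 3·t ≡ 5 (mod 7).
    The inverse of 3 mod 7 is 5 (since 3·5 = 15 = 2·7 + 1), so t ≡ 5·5 = 25 ≡ 4 (mod 7).
    Then x = 4 + 17·4 = 72, valid modulo lcm(17, 7) = 119: x ≡ 72 (mod 119).
  Combine with x ≡ 2 (mod 8); new modulus lcm = 952.
    Write x = 72 + 119·t and substitute into x ≡ 2 (mod 8): 119·t ≡ 2 − 72 = -70 (mod 8).
    Reduce coefficients mod 8: 7·t ≡ 2 (mod 8).
    The inverse of 7 mod 8 is 7 (since 7·7 = 49 = 6·8 + 1), so t ≡ 7·2 = 14 ≡ 6 (mod 8).
    Then x = 72 + 119·6 = 786, valid modulo lcm(119, 8) = 952: x ≡ 786 (mod 952).
  Combine with x ≡ 3 (mod 5); new modulus lcm = 4760.
    Write x = 786 + 952·t and substitute into x ≡ 3 (mod 5): 952·t ≡ 3 − 786 = -783 (mod 5).
    Reduce coefficients mod 5: 2·t ≡ 2 (mod 5).
    The inverse of 2 mod 5 is 3 (since 2·3 = 6 = 1·5 + 1), so t ≡ 3·2 = 6 ≡ 1 (mod 5).
    Then x = 786 + 952·1 = 1738, valid modulo lcm(952, 5) = 4760: x ≡ 1738 (mod 4760).
  Combine with x ≡ 16 (mod 19); new modulus lcm = 90440.
    Write x = 1738 + 4760·t and substitute into x ≡ 16 (mod 19): 4760·t ≡ 16 − 1738 = -1722 (mod 19).
    Reduce coefficients mod 19: 10·t ≡ 7 (mod 19).
    The inverse of 10 mod 19 is 2 (since 10·2 = 20 = 1·19 + 1), so t ≡ 2·7 = 14 ≡ 14 (mod 19).
    Then x = 1738 + 4760·14 = 68378, valid modulo lcm(4760, 19) = 90440: x ≡ 68378 (mod 90440).
Verify against each original: 68378 mod 17 = 4, 68378 mod 7 = 2, 68378 mod 8 = 2, 68378 mod 5 = 3, 68378 mod 19 = 16.

x ≡ 68378 (mod 90440).


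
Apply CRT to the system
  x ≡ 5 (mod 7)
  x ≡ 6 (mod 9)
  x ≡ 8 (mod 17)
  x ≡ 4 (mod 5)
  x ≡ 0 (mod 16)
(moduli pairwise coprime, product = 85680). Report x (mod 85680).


Product of moduli M = 7 · 9 · 17 · 5 · 16 = 85680.
Merge one congruence at a time:
  Start: x ≡ 5 (mod 7).
  Combine with x ≡ 6 (mod 9); new modulus lcm = 63.
    Write x = 5 + 7·t and substitute into x ≡ 6 (mod 9): 7·t ≡ 6 − 5 = 1 (mod 9).
    The inverse of 7 mod 9 is 4 (since 7·4 = 28 = 3·9 + 1), so t ≡ 4·1 = 4 ≡ 4 (mod 9).
    Then x = 5 + 7·4 = 33, valid modulo lcm(7, 9) = 63: x ≡ 33 (mod 63).
  Combine with x ≡ 8 (mod 17); new modulus lcm = 1071.
    Write x = 33 + 63·t and substitute into x ≡ 8 (mod 17): 63·t ≡ 8 − 33 = -25 (mod 17).
    Reduce coefficients mod 17: 12·t ≡ 9 (mod 17).
    The inverse of 12 mod 17 is 10 (since 12·10 = 120 = 7·17 + 1), so t ≡ 10·9 = 90 ≡ 5 (mod 17).
    Then x = 33 + 63·5 = 348, valid modulo lcm(63, 17) = 1071: x ≡ 348 (mod 1071).
  Combine with x ≡ 4 (mod 5); new modulus lcm = 5355.
    Write x = 348 + 1071·t and substitute into x ≡ 4 (mod 5): 1071·t ≡ 4 − 348 = -344 (mod 5).
    Reduce coefficients mod 5: 1·t ≡ 1 (mod 5).
    So t ≡ 1 (mod 5).
    Then x = 348 + 1071·1 = 1419, valid modulo lcm(1071, 5) = 5355: x ≡ 1419 (mod 5355).
  Combine with x ≡ 0 (mod 16); new modulus lcm = 85680.
    Write x = 1419 + 5355·t and substitute into x ≡ 0 (mod 16): 5355·t ≡ 0 − 1419 = -1419 (mod 16).
    Reduce coefficients mod 16: 11·t ≡ 5 (mod 16).
    The inverse of 11 mod 16 is 3 (since 11·3 = 33 = 2·16 + 1), so t ≡ 3·5 = 15 ≡ 15 (mod 16).
    Then x = 1419 + 5355·15 = 81744, valid modulo lcm(5355, 16) = 85680: x ≡ 81744 (mod 85680).
Verify against each original: 81744 mod 7 = 5, 81744 mod 9 = 6, 81744 mod 17 = 8, 81744 mod 5 = 4, 81744 mod 16 = 0.

x ≡ 81744 (mod 85680).
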